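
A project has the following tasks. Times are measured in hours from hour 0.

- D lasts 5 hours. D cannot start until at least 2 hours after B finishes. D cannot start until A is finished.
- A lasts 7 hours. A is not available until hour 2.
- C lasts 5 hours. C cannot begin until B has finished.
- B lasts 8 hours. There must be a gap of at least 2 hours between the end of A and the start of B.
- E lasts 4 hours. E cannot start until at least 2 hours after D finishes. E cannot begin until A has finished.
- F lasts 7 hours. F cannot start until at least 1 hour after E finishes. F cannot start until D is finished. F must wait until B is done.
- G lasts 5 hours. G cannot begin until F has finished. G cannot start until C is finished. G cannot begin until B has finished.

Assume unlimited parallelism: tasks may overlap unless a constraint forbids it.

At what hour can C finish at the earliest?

24

A waits on its own release at hour 2, so it starts at hour 2 and finishes at 2 + 7 = hour 9.
B cannot begin until A (finishes hour 9, plus 2-hour gap → hour 11). It runs from hour 11 to 11 + 8 = hour 19.
After B (finishes hour 19), C can start at hour 19 and finishes at hour 24.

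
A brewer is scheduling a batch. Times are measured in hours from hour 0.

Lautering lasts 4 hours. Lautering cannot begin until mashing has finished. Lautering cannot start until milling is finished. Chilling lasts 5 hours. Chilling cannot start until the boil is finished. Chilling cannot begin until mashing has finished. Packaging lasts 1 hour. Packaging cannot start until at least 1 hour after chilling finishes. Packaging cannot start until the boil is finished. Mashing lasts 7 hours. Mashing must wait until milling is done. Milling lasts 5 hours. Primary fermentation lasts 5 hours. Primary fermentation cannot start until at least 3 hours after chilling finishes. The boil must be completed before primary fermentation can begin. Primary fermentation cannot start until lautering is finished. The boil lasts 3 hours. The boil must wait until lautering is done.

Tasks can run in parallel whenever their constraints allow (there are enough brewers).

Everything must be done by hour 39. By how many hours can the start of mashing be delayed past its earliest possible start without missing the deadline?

7

Nothing blocks milling, so it runs from hour 0 to hour 5.
Mashing waits on milling (finishes hour 5), so it starts at hour 5 and finishes at 5 + 7 = hour 12.

Working backward from the deadline:
Nothing follows primary fermentation; the deadline of hour 39 is its only limit. It must start by 39 − 5 = hour 34.
To finish by hour 39, packaging (duration 1) must start no later than hour 38.
Chilling has several dependents: primary fermentation (must start by hour 34, minus 3-hour gap → hour 31); packaging (must start by hour 38, minus 1-hour gap → hour 37). The earliest of those limits is hour 31, so chilling must start by 31 − 5 = hour 26.
The boil feeds chilling (must start by hour 26); primary fermentation (must start by hour 34); packaging (must start by hour 38). Taking the minimum, the boil must finish by hour 26 and start by 26 − 3 = hour 23.
Lautering must finish in time for the boil (must start by hour 23); primary fermentation (must start by hour 34). The tightest is hour 23, so lautering must start by 23 − 4 = hour 19.
Mashing feeds lautering (must start by hour 19); chilling (must start by hour 26). Taking the minimum, mashing must finish by hour 19 and start by 19 − 7 = hour 12.
So mashing can start as early as hour 5 and as late as hour 12, giving 12 − 5 = 7 hours of slack.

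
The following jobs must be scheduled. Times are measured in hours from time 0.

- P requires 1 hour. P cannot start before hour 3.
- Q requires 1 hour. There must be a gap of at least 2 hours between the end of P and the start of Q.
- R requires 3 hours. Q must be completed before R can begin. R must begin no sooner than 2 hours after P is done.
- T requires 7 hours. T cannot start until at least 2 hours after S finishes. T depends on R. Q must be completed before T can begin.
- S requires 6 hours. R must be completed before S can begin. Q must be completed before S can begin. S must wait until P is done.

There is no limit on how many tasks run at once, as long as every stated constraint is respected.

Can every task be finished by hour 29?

P cannot begin until its own release at hour 3. It runs from hour 3 to 3 + 1 = hour 4.
Q waits on P (finishes hour 4, plus 2-hour gap → hour 6), so it starts at hour 6 and finishes at 6 + 1 = hour 7.
R needs all of Q (finishes hour 7); P (finishes hour 4, plus 2-hour gap → hour 6). That puts its earliest start at hour 7; it finishes at 7 + 3 = hour 10.
S has to wait for R (finishes hour 10); Q (finishes hour 7); P (finishes hour 4). The latest of these is hour 10, so S runs hour 10 to 10 + 6 = hour 16.
For T: S (finishes hour 16, plus 2-hour gap → hour 18); R (finishes hour 10); Q (finishes hour 7). Taking the maximum gives a start of hour 18, and it finishes at 18 + 7 = hour 25.
Every task is finished by hour 25, which is no later than the deadline of 29, so the schedule is feasible.

Yes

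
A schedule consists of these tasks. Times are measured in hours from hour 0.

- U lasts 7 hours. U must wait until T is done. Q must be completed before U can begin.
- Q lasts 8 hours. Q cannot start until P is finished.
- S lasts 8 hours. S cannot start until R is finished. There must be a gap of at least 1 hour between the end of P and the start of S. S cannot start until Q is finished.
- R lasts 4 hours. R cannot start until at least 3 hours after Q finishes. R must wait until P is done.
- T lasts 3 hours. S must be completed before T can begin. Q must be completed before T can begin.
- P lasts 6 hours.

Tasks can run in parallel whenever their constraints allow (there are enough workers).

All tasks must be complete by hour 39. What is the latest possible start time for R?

To finish by hour 39, U (duration 7) must start no later than hour 32.
T feeds into U (must start by hour 32); so T must finish by hour 32 and therefore start by hour 29.
S has to be done before T (must start by hour 29). That means finishing by hour 29, i.e. starting by 29 − 8 = hour 21.
R must finish before S (must start by hour 21). With a 4-hour duration, R must start by 21 − 4 = hour 17.

17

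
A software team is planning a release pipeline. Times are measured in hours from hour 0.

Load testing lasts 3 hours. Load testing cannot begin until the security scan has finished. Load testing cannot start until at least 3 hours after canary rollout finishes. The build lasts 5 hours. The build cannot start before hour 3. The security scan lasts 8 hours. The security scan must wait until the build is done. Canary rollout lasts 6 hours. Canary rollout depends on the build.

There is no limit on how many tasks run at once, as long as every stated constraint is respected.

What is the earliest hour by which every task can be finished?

After its own release at hour 3, the build can start at hour 3 and finishes at hour 8.
Canary rollout waits on the build (finishes hour 8), so it starts at hour 8 and finishes at 8 + 6 = hour 14.
The security scan cannot begin until the build (finishes hour 8). It runs from hour 8 to 8 + 8 = hour 16.
For load testing: the security scan (finishes hour 16); canary rollout (finishes hour 14, plus 3-hour gap → hour 17). Taking the maximum gives a start of hour 17, and it finishes at 17 + 3 = hour 20.
All tasks are finished once the last one completes. Finish times: The build at 8, The security scan at 16, Canary rollout at 14, Load testing at 20. The latest is hour 20.

20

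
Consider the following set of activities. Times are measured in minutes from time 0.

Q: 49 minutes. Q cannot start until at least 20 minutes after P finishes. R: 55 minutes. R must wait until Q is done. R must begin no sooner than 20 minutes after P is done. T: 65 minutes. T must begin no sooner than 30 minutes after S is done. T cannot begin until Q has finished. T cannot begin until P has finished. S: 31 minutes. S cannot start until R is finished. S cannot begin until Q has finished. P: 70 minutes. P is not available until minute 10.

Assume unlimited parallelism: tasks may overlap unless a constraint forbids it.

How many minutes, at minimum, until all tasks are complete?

After its own release at minute 10, P can start at minute 10 and finishes at minute 80.
Q waits on P (finishes minute 80, plus 20-minute gap → minute 100), so it starts at minute 100 and finishes at 100 + 49 = minute 149.
R needs all of Q (finishes minute 149); P (finishes minute 80, plus 20-minute gap → minute 100). That puts its earliest start at minute 149; it finishes at 149 + 55 = minute 204.
S needs all of R (finishes minute 204); Q (finishes minute 149). That puts its earliest start at minute 204; it finishes at 204 + 31 = minute 235.
T needs all of S (finishes minute 235, plus 30-minute gap → minute 265); Q (finishes minute 149); P (finishes minute 80). That puts its earliest start at minute 265; it finishes at 265 + 65 = minute 330.
All tasks are finished once the last one completes. Finish times: P at 80, Q at 149, R at 204, S at 235, T at 330. The latest is minute 330.

330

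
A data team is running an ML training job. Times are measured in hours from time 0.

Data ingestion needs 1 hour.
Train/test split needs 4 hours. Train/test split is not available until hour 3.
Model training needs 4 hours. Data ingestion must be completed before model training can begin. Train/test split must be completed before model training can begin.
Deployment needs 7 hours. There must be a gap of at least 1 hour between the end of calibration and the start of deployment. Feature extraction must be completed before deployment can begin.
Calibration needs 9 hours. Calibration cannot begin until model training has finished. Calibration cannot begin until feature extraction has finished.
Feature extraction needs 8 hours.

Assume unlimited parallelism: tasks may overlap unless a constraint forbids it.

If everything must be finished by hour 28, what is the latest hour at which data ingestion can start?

6

Deployment must finish by hour 28; it takes 7 hours, so it must start by 28 − 7 = hour 21.
Calibration feeds into deployment (must start by hour 21, minus 1-hour gap → hour 20); so calibration must finish by hour 20 and therefore start by hour 11.
Model training feeds into calibration (must start by hour 11); so model training must finish by hour 11 and therefore start by hour 7.
Since model training (must start by hour 7) depends on it, data ingestion must finish by hour 7. Backing off its 1-hour duration gives a latest start of hour 6.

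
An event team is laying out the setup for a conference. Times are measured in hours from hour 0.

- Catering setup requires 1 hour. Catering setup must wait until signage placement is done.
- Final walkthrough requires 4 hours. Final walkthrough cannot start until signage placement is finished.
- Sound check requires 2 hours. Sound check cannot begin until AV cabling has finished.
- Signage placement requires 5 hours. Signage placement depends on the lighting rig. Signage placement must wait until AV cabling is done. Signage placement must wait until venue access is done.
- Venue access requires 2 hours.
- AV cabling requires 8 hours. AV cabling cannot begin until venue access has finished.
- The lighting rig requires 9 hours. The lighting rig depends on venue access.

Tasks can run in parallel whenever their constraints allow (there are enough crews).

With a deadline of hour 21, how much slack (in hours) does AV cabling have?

Venue access has no prerequisites, so it starts at hour 0 and finishes at hour 2.
AV cabling waits on venue access (finishes hour 2), so it starts at hour 2 and finishes at 2 + 8 = hour 10.

Working backward from the deadline:
Nothing follows catering setup; the deadline of hour 21 is its only limit. It must start by 21 − 1 = hour 20.
Nothing follows final walkthrough; the deadline of hour 21 is its only limit. It must start by 21 − 4 = hour 17.
For signage placement: catering setup (must start by hour 20); final walkthrough (must start by hour 17). The most restrictive is hour 17; with a 5-hour duration, signage placement must start by hour 12.
Sound check has no dependents, so it just needs to finish by hour 21. Starting by 21 − 2 = hour 19 achieves that.
AV cabling has several dependents: signage placement (must start by hour 12); sound check (must start by hour 19). The earliest of those limits is hour 12, so AV cabling must start by 12 − 8 = hour 4.
So AV cabling can start as early as hour 2 and as late as hour 4, giving 4 − 2 = 2 hours of slack.

2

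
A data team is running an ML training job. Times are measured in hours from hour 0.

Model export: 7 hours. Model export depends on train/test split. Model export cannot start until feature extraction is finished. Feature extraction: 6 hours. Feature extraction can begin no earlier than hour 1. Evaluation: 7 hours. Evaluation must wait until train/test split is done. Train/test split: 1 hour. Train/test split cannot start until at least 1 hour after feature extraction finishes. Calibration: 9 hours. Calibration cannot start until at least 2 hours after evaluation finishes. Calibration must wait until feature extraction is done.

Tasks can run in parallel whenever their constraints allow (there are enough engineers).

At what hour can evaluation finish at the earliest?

16

Feature extraction cannot begin until its own release at hour 1. It runs from hour 1 to 1 + 6 = hour 7.
Train/test split waits on feature extraction (finishes hour 7, plus 1-hour gap → hour 8), so it starts at hour 8 and finishes at 8 + 1 = hour 9.
Evaluation cannot begin until train/test split (finishes hour 9). It runs from hour 9 to 9 + 7 = hour 16.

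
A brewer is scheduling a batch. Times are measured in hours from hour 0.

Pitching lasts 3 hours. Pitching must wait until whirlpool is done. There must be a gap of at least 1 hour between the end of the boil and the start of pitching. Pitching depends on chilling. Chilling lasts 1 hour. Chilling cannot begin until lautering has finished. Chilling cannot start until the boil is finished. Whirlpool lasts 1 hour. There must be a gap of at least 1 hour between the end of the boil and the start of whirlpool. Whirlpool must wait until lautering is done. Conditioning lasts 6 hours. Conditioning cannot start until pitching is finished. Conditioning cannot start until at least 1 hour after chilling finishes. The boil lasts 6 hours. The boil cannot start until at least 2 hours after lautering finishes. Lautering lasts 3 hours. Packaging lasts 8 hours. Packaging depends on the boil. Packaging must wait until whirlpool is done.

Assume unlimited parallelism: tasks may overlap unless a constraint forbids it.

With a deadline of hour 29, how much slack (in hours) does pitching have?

7

Lautering has no prerequisites, so it starts at hour 0 and finishes at hour 3.
The boil cannot begin until lautering (finishes hour 3, plus 2-hour gap → hour 5). It runs from hour 5 to 5 + 6 = hour 11.
Chilling needs all of lautering (finishes hour 3); the boil (finishes hour 11). That puts its earliest start at hour 11; it finishes at 11 + 1 = hour 12.
Whirlpool has to wait for the boil (finishes hour 11, plus 1-hour gap → hour 12); lautering (finishes hour 3). The latest of these is hour 12, so whirlpool runs hour 12 to 12 + 1 = hour 13.
Pitching has to wait for whirlpool (finishes hour 13); the boil (finishes hour 11, plus 1-hour gap → hour 12); chilling (finishes hour 12). The latest of these is hour 13, so pitching runs hour 13 to 13 + 3 = hour 16.

Working backward from the deadline:
Conditioning has no dependents, so it just needs to finish by hour 29. Starting by 29 − 6 = hour 23 achieves that.
Pitching must finish before conditioning (must start by hour 23). With a 3-hour duration, pitching must start by 23 − 3 = hour 20.
So pitching can start as early as hour 13 and as late as hour 20, giving 20 − 13 = 7 hours of slack.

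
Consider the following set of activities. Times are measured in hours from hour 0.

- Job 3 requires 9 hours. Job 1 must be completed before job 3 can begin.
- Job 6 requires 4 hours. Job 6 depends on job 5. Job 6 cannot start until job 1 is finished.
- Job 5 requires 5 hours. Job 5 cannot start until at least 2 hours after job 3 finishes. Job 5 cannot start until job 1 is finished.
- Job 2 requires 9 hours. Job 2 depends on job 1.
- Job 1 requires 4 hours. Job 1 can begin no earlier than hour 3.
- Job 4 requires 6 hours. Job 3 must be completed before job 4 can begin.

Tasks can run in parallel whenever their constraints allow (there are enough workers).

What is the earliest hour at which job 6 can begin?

Job 1 waits on its own release at hour 3, so it starts at hour 3 and finishes at 3 + 4 = hour 7.
After job 1 (finishes hour 7), job 3 can start at hour 7 and finishes at hour 16.
Job 5 needs all of job 3 (finishes hour 16, plus 2-hour gap → hour 18); job 1 (finishes hour 7). That puts its earliest start at hour 18; it finishes at 18 + 5 = hour 23.
Job 6 waits on job 5 (finishes hour 23); job 1 (finishes hour 7). The latest of these is hour 23, which is the earliest job 6 can start.

23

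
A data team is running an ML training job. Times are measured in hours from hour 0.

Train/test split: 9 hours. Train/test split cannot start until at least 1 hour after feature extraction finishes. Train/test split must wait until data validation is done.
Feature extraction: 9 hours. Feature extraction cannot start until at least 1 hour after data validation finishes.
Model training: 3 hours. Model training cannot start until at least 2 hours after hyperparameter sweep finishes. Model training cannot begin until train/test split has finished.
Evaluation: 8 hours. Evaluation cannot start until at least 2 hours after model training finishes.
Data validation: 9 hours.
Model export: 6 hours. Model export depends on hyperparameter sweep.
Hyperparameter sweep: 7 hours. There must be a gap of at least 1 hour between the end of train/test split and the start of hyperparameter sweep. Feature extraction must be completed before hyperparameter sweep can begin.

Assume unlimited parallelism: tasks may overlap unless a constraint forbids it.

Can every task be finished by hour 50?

No

Data validation has no prerequisites, so it starts at hour 0 and finishes at hour 9.
After data validation (finishes hour 9, plus 1-hour gap → hour 10), feature extraction can start at hour 10 and finishes at hour 19.
Train/test split has to wait for feature extraction (finishes hour 19, plus 1-hour gap → hour 20); data validation (finishes hour 9). The latest of these is hour 20, so train/test split runs hour 20 to 20 + 9 = hour 29.
Hyperparameter sweep has to wait for train/test split (finishes hour 29, plus 1-hour gap → hour 30); feature extraction (finishes hour 19). The latest of these is hour 30, so hyperparameter sweep runs hour 30 to 30 + 7 = hour 37.
After hyperparameter sweep (finishes hour 37), model export can start at hour 37 and finishes at hour 43.
Model training needs all of hyperparameter sweep (finishes hour 37, plus 2-hour gap → hour 39); train/test split (finishes hour 29). That puts its earliest start at hour 39; it finishes at 39 + 3 = hour 42.
Evaluation waits on model training (finishes hour 42, plus 2-hour gap → hour 44), so it starts at hour 44 and finishes at 44 + 8 = hour 52.
The earliest everything can be done is hour 52, which is after the deadline of 50, so it is not possible.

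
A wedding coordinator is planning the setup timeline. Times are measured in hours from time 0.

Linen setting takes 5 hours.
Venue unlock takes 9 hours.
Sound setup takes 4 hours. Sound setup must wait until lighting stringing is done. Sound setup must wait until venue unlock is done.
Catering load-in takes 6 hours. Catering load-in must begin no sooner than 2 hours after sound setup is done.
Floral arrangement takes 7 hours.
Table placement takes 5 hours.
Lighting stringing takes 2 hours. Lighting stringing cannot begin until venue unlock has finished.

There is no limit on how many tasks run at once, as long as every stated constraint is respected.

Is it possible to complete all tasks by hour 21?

Nothing blocks floral arrangement, so it runs from hour 0 to hour 7.
Linen setting can start immediately at hour 0; it finishes at hour 5.
Table placement can start immediately at hour 0; it finishes at hour 5.
Venue unlock can start immediately at hour 0; it finishes at hour 9.
After venue unlock (finishes hour 9), lighting stringing can start at hour 9 and finishes at hour 11.
Sound setup has to wait for lighting stringing (finishes hour 11); venue unlock (finishes hour 9). The latest of these is hour 11, so sound setup runs hour 11 to 11 + 4 = hour 15.
After sound setup (finishes hour 15, plus 2-hour gap → hour 17), catering load-in can start at hour 17 and finishes at hour 23.
The earliest everything can be done is hour 23, which is after the deadline of 21, so it is not possible.

No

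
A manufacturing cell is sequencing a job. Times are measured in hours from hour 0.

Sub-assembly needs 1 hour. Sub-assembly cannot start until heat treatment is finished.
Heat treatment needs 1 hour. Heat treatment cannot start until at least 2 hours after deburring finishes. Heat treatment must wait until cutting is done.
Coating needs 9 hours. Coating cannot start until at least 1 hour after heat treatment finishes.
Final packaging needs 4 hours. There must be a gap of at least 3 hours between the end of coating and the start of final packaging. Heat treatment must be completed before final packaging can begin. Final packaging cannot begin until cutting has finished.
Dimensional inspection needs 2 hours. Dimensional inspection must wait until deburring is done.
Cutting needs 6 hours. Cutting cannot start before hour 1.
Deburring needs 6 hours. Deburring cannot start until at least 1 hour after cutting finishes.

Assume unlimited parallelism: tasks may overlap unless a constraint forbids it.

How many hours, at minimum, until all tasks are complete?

34

Cutting waits on its own release at hour 1, so it starts at hour 1 and finishes at 1 + 6 = hour 7.
Deburring cannot begin until cutting (finishes hour 7, plus 1-hour gap → hour 8). It runs from hour 8 to 8 + 6 = hour 14.
After deburring (finishes hour 14), dimensional inspection can start at hour 14 and finishes at hour 16.
For heat treatment: deburring (finishes hour 14, plus 2-hour gap → hour 16); cutting (finishes hour 7). Taking the maximum gives a start of hour 16, and it finishes at 16 + 1 = hour 17.
After heat treatment (finishes hour 17), sub-assembly can start at hour 17 and finishes at hour 18.
Coating cannot begin until heat treatment (finishes hour 17, plus 1-hour gap → hour 18). It runs from hour 18 to 18 + 9 = hour 27.
Final packaging has to wait for coating (finishes hour 27, plus 3-hour gap → hour 30); heat treatment (finishes hour 17); cutting (finishes hour 7). The latest of these is hour 30, so final packaging runs hour 30 to 30 + 4 = hour 34.
All tasks are finished once the last one completes. Finish times: Cutting at 7, Deburring at 14, Heat treatment at 17, Dimensional inspection at 16, Coating at 27, Sub-assembly at 18, Final packaging at 34. The latest is hour 34.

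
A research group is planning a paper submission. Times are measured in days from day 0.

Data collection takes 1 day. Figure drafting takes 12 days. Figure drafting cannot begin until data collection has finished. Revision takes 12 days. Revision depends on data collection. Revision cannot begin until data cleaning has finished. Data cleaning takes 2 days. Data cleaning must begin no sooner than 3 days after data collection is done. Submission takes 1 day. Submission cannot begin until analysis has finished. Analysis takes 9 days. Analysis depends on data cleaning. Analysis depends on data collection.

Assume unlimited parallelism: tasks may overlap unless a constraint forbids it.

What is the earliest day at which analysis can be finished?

15

Nothing blocks data collection, so it runs from day 0 to day 1.
After data collection (finishes day 1, plus 3-day gap → day 4), data cleaning can start at day 4 and finishes at day 6.
Analysis needs all of data cleaning (finishes day 6); data collection (finishes day 1). That puts its earliest start at day 6; it finishes at 6 + 9 = day 15.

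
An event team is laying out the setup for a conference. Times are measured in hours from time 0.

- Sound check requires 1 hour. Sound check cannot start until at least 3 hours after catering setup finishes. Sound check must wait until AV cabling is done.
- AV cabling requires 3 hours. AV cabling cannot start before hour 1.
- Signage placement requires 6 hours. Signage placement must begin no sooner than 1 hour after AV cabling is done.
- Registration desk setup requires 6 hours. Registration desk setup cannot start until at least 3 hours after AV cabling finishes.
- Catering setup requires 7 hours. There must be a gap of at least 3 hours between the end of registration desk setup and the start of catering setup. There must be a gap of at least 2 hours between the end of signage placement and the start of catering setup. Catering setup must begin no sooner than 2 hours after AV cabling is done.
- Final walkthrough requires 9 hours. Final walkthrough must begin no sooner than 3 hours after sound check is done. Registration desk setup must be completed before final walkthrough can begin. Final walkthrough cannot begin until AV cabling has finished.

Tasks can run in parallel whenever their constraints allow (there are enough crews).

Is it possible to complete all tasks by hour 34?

No

AV cabling cannot begin until its own release at hour 1. It runs from hour 1 to 1 + 3 = hour 4.
Signage placement cannot begin until AV cabling (finishes hour 4, plus 1-hour gap → hour 5). It runs from hour 5 to 5 + 6 = hour 11.
After AV cabling (finishes hour 4, plus 3-hour gap → hour 7), registration desk setup can start at hour 7 and finishes at hour 13.
Catering setup needs all of registration desk setup (finishes hour 13, plus 3-hour gap → hour 16); signage placement (finishes hour 11, plus 2-hour gap → hour 13); AV cabling (finishes hour 4, plus 2-hour gap → hour 6). That puts its earliest start at hour 16; it finishes at 16 + 7 = hour 23.
Sound check needs all of catering setup (finishes hour 23, plus 3-hour gap → hour 26); AV cabling (finishes hour 4). That puts its earliest start at hour 26; it finishes at 26 + 1 = hour 27.
Final walkthrough cannot start until sound check (finishes hour 27, plus 3-hour gap → hour 30); registration desk setup (finishes hour 13); AV cabling (finishes hour 4). The controlling bound is hour 30, so final walkthrough finishes at 30 + 9 = hour 39.
The earliest everything can be done is hour 39, which is after the deadline of 34, so it is not possible.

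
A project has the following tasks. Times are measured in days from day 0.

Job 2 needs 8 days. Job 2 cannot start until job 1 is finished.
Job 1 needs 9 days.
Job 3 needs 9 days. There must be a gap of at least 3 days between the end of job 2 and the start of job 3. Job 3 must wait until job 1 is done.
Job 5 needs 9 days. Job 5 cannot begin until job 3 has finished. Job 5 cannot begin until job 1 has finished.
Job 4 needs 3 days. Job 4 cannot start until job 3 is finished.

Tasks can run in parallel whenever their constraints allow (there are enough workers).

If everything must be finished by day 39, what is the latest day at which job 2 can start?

Job 4 has no dependents, so it just needs to finish by day 39. Starting by 39 − 3 = day 36 achieves that.
Nothing follows job 5; the deadline of day 39 is its only limit. It must start by 39 − 9 = day 30.
For job 3: job 4 (must start by day 36); job 5 (must start by day 30). The most restrictive is day 30; with a 9-day duration, job 3 must start by day 21.
Since job 3 (must start by day 21, minus 3-day gap → day 18) depends on it, job 2 must finish by day 18. Backing off its 8-day duration gives a latest start of day 10.

10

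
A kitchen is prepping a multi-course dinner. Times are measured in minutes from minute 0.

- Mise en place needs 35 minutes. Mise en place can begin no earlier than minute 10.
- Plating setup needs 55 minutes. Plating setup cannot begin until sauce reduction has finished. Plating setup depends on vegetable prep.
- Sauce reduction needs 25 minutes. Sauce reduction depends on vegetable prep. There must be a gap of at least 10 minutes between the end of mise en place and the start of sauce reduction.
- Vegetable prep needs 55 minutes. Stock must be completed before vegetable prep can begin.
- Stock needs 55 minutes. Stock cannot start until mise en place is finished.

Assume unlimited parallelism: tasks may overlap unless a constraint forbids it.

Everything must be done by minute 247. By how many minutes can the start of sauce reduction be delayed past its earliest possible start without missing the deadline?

12

Mise en place waits on its own release at minute 10, so it starts at minute 10 and finishes at 10 + 35 = minute 45.
After mise en place (finishes minute 45), stock can start at minute 45 and finishes at minute 100.
Vegetable prep cannot begin until stock (finishes minute 100). It runs from minute 100 to 100 + 55 = minute 155.
Sauce reduction has to wait for vegetable prep (finishes minute 155); mise en place (finishes minute 45, plus 10-minute gap → minute 55). The latest of these is minute 155, so sauce reduction runs minute 155 to 155 + 25 = minute 180.

Working backward from the deadline:
Plating setup must finish by minute 247; it takes 55 minutes, so it must start by 247 − 55 = minute 192.
Sauce reduction has to be done before plating setup (must start by minute 192). That means finishing by minute 192, i.e. starting by 192 − 25 = minute 167.
So sauce reduction can start as early as minute 155 and as late as minute 167, giving 167 − 155 = 12 minutes of slack.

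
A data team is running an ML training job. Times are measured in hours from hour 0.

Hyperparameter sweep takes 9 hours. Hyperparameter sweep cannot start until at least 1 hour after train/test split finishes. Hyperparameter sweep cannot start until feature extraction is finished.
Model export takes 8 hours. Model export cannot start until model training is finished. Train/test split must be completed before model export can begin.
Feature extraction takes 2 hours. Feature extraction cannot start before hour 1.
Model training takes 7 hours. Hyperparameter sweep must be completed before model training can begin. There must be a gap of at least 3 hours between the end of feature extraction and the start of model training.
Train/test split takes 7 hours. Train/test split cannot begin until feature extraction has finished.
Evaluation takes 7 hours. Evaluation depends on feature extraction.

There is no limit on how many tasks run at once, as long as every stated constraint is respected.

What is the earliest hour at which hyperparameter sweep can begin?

Feature extraction waits on its own release at hour 1, so it starts at hour 1 and finishes at 1 + 2 = hour 3.
Train/test split waits on feature extraction (finishes hour 3), so it starts at hour 3 and finishes at 3 + 7 = hour 10.
Hyperparameter sweep waits on train/test split (finishes hour 10, plus 1-hour gap → hour 11); feature extraction (finishes hour 3). The latest of these is hour 11, which is the earliest hyperparameter sweep can start.

11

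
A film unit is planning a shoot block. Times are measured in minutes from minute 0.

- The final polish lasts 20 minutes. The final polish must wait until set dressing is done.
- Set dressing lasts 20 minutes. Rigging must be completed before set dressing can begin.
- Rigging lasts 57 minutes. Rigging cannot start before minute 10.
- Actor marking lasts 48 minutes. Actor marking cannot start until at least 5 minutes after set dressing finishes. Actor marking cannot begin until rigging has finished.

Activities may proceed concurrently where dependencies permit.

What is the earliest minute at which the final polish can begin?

87

Rigging waits on its own release at minute 10, so it starts at minute 10 and finishes at 10 + 57 = minute 67.
Set dressing waits on rigging (finishes minute 67), so it starts at minute 67 and finishes at 67 + 20 = minute 87.
The final polish waits on set dressing (finishes minute 87), so the earliest it can start is minute 87.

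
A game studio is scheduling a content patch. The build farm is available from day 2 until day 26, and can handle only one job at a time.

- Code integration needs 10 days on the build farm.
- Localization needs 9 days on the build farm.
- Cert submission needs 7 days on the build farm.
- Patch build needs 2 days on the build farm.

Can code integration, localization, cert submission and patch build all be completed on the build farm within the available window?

The build farm window is 26 − 2 = 24 days.
Running back to back, the jobs need 10 + 9 + 7 + 2 = 28 days on the build farm.
Since 28 > 24, they cannot all fit.

No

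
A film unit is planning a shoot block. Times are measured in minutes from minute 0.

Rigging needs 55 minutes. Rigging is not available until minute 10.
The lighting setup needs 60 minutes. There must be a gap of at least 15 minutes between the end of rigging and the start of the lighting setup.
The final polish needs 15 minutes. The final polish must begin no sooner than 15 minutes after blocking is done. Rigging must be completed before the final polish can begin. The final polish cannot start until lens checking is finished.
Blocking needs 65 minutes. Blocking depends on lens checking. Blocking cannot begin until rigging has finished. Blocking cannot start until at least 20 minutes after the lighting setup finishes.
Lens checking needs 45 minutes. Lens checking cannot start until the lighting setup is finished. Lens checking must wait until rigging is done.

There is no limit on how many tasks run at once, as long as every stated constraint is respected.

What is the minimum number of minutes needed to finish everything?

Rigging cannot begin until its own release at minute 10. It runs from minute 10 to 10 + 55 = minute 65.
The lighting setup waits on rigging (finishes minute 65, plus 15-minute gap → minute 80), so it starts at minute 80 and finishes at 80 + 60 = minute 140.
For lens checking: the lighting setup (finishes minute 140); rigging (finishes minute 65). Taking the maximum gives a start of minute 140, and it finishes at 140 + 45 = minute 185.
Blocking has to wait for lens checking (finishes minute 185); rigging (finishes minute 65); the lighting setup (finishes minute 140, plus 20-minute gap → minute 160). The latest of these is minute 185, so blocking runs minute 185 to 185 + 65 = minute 250.
The final polish needs all of blocking (finishes minute 250, plus 15-minute gap → minute 265); rigging (finishes minute 65); lens checking (finishes minute 185). That puts its earliest start at minute 265; it finishes at 265 + 15 = minute 280.
All tasks are finished once the last one completes. Finish times: Rigging at 65, The lighting setup at 140, Lens checking at 185, Blocking at 250, The final polish at 280. The latest is minute 280.

280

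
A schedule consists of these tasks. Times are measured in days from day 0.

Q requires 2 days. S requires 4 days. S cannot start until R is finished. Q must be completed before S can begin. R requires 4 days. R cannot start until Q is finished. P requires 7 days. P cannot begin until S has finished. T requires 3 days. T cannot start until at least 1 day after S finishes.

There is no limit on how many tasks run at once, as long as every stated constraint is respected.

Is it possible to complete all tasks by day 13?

Q has no prerequisites, so it starts at day 0 and finishes at day 2.
R waits on Q (finishes day 2), so it starts at day 2 and finishes at 2 + 4 = day 6.
S has to wait for R (finishes day 6); Q (finishes day 2). The latest of these is day 6, so S runs day 6 to 6 + 4 = day 10.
T cannot begin until S (finishes day 10, plus 1-day gap → day 11). It runs from day 11 to 11 + 3 = day 14.
P waits on S (finishes day 10), so it starts at day 10 and finishes at 10 + 7 = day 17.
The earliest everything can be done is day 17, which is after the deadline of 13, so it is not possible.

No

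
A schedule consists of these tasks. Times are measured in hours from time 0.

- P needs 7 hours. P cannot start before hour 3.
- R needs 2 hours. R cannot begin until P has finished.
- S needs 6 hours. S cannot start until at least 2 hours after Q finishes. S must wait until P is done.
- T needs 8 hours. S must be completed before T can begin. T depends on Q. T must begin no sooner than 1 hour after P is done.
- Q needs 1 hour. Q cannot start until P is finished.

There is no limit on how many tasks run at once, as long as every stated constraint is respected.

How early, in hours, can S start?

13

P cannot begin until its own release at hour 3. It runs from hour 3 to 3 + 7 = hour 10.
Q cannot begin until P (finishes hour 10). It runs from hour 10 to 10 + 1 = hour 11.
S waits on Q (finishes hour 11, plus 2-hour gap → hour 13); P (finishes hour 10). The latest of these is hour 13, which is the earliest S can start.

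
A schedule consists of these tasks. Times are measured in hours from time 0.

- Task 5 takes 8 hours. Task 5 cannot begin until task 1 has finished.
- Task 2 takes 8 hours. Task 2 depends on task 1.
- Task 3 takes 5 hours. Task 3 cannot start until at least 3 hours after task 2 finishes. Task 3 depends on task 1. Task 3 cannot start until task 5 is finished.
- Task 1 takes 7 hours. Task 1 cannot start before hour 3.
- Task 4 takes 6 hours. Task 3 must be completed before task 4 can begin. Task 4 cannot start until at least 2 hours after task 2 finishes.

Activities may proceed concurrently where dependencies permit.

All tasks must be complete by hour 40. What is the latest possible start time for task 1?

11

Task 4 has no dependents, so it just needs to finish by hour 40. Starting by 40 − 6 = hour 34 achieves that.
Task 3 must finish before task 4 (must start by hour 34). With a 5-hour duration, task 3 must start by 34 − 5 = hour 29.
Task 2 must finish in time for task 3 (must start by hour 29, minus 3-hour gap → hour 26); task 4 (must start by hour 34, minus 2-hour gap → hour 32). The tightest is hour 26, so task 2 must start by 26 − 8 = hour 18.
Task 5 feeds into task 3 (must start by hour 29); so task 5 must finish by hour 29 and therefore start by hour 21.
Task 1 has several dependents: task 2 (must start by hour 18); task 3 (must start by hour 29); task 5 (must start by hour 21). The earliest of those limits is hour 18, so task 1 must start by 18 − 7 = hour 11.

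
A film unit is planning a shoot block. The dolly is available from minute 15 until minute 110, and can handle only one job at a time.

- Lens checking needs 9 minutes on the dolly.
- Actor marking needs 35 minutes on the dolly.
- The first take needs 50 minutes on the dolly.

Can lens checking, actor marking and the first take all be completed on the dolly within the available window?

The dolly window is 110 − 15 = 95 minutes.
Running back to back, the jobs need 9 + 35 + 50 = 94 minutes on the dolly.
Since 94 ≤ 95, they fit within the window.

Yes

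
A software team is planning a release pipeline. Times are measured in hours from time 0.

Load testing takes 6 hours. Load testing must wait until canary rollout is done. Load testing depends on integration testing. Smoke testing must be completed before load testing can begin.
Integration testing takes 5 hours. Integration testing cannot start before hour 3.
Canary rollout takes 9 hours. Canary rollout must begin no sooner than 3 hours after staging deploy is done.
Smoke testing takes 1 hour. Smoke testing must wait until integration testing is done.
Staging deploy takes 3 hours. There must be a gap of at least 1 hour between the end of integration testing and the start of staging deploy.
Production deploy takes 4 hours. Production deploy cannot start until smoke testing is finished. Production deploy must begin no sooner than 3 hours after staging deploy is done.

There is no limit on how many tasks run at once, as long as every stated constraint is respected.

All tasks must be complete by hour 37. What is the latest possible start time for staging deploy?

Nothing follows load testing; the deadline of hour 37 is its only limit. It must start by 37 − 6 = hour 31.
Canary rollout feeds into load testing (must start by hour 31); so canary rollout must finish by hour 31 and therefore start by hour 22.
Production deploy must finish by hour 37; it takes 4 hours, so it must start by 37 − 4 = hour 33.
Staging deploy has several dependents: canary rollout (must start by hour 22, minus 3-hour gap → hour 19); production deploy (must start by hour 33, minus 3-hour gap → hour 30). The earliest of those limits is hour 19, so staging deploy must start by 19 − 3 = hour 16.

16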